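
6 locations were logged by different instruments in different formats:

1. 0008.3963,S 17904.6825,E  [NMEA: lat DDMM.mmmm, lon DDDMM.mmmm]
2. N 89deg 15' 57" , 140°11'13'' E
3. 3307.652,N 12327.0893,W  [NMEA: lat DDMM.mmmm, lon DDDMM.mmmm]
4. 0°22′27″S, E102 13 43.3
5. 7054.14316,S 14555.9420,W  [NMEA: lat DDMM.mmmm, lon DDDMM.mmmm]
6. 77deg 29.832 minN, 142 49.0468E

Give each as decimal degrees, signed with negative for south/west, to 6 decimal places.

1. -0.139938, 179.078042
2. 89.265833, 140.186944
3. 33.127533, -123.451488
4. -0.374167, 102.228694
5. -70.902386, -145.932367
6. 77.497200, 142.817447

Point 1:
  φ: split at 2 digits → 00° and 8.3963′; 0 + 8.3963/60 = 0.1399383
  S ⇒ negate
  λ: split at 3 digits → 179° and 4.6825′; 179 + 4.6825/60 = 179.0780417
  E → positive
Point 2:
  Lat: 89° + 15/60 + 57/3600 = 89 + 0.250000 + 0.015833 = 89.2658333
  N → positive
  λ: 140 + 11/60 + 13/3600 = 140.1869444
  E ⇒ keep positive
Point 3:
  φ: split at 2 digits → 33° and 7.652′; 33 + 7.652/60 = 33.1275333
  N ⇒ keep positive
  Lon: split at 3 digits → 123° and 27.0893′; 123 + 27.0893/60 = 123.4514883
  W → negative
Point 4:
  Lat: 0 + 22/60 + 27/3600 = 0.3741667
  hemisphere S, so the sign is −
  Lon: 13′ + 43.3″ = 13.72167′; 102 + 13.72167/60 = 102.2286944
  E → positive
Point 5:
  φ: split at 2 digits → 70° and 54.14316′; 70 + 54.14316/60 = 70.9023860
  hemisphere S, so the sign is −
  Longitude: degrees = first 3 digits = 145, minutes = 55.942; 145 + 55.942/60 = 145.9323667
  hemisphere W, so the sign is −
Point 6:
  Latitude: 29.832′ = 0.497200°; total 77.4972000
  N → positive
  λ: 142 + 49.0468/60 = 142.8174467
  E → positive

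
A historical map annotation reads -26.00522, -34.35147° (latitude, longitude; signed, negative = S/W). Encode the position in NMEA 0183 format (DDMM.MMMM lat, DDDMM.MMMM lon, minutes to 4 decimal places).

2600.3132,S / 03421.0882,W

Latitude is negative → S; |value| = 26.005220
φ: minutes = (26.005220 − 26) × 60 = 0.313200
Longitude is negative → W; |value| = 34.351470
λ: fractional part 0.351470 → 21.088200 minutes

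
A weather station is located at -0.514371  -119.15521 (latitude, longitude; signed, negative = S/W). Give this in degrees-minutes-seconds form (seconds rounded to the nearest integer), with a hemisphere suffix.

0°30′52″ S, 119°09′19″ W

Latitude is negative → S; |value| = 0.514371
φ: 0.514371° → 30.86226′; 0.86226 × 60 = 51.74″
Longitude is negative → W; |value| = 119.155210
Lon: 0.155210° → 9.31260′; 0.31260 × 60 = 18.76″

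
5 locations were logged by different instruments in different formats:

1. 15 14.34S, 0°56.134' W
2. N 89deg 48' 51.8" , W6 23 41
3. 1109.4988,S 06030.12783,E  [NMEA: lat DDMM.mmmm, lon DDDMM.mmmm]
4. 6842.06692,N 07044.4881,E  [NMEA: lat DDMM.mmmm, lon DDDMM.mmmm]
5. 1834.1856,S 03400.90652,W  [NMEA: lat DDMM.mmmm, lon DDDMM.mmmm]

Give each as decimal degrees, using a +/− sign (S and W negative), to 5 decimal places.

1. -15.23900, -0.93557
2. 89.81439, -6.39472
3. -11.15831, 60.50213
4. 68.70112, 70.74147
5. -18.56976, -34.01511

Point 1:
  Lat: 15 + 14.34/60 = 15.239000
  hemisphere S, so the sign is −
  Lon: 0 + 56.134/60 = 0.935567
  hemisphere W, so the sign is −
Point 2:
  φ: 48′ + 51.8″ = 48.86333′; 89 + 48.86333/60 = 89.814389
  N ⇒ keep positive
  λ: 23′ + 41″ = 23.68333′; 6 + 23.68333/60 = 6.394722
  W ⇒ negate
Point 3:
  Latitude: degrees = first 2 digits = 11, minutes = 9.4988; 11 + 9.4988/60 = 11.158313
  S ⇒ negate
  Lon: split at 3 digits → 060° and 30.12783′; 60 + 30.12783/60 = 60.502131
  E → positive
Point 4:
  φ: split at 2 digits → 68° and 42.06692′; 68 + 42.06692/60 = 68.701115
  N → positive
  λ: split at 3 digits → 070° and 44.4881′; 70 + 44.4881/60 = 70.741468
  E → positive
Point 5:
  Lat: split at 2 digits → 18° and 34.1856′; 18 + 34.1856/60 = 18.569760
  S → negative
  Lon: degrees = first 3 digits = 34, minutes = 0.90652; 34 + 0.90652/60 = 34.015109
  W → negative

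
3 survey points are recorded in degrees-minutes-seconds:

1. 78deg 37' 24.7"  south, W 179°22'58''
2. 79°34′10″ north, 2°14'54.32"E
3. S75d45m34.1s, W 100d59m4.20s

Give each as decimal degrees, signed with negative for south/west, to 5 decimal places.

1. -78.62353, -179.38278
2. 79.56944, 2.24842
3. -75.75947, -100.98450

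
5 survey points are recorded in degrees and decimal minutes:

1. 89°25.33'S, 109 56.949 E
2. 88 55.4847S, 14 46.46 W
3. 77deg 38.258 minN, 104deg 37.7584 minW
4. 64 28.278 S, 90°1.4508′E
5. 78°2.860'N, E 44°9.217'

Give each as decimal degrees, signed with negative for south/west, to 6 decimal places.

Point 1:
  Lat: 25.33′ = 0.422167°; total 89.4221667
  S ⇒ negate
  Longitude: 56.949′ = 0.949150°; total 109.9491500
  E → positive
Point 2:
  Lat: 55.4847′ = 0.924745°; total 88.9247450
  hemisphere S, so the sign is −
  Longitude: 14 + 46.46/60 = 14.7743333
  W ⇒ negate
Point 3:
  Latitude: 77 + 38.258/60 = 77.6376333
  N ⇒ keep positive
  λ: 37.7584′ = 0.629307°; total 104.6293067
  hemisphere W, so the sign is −
Point 4:
  Latitude: 28.278′ = 0.471300°; total 64.4713000
  S → negative
  λ: 1.4508′ = 0.024180°; total 90.0241800
  E → positive
Point 5:
  Latitude: 78 + 2.86/60 = 78.0476667
  N ⇒ keep positive
  Longitude: 44 + 9.217/60 = 44.1536167
  E ⇒ keep positive

1. -89.422167, 109.949150
2. -88.924745, -14.774333
3. 77.637633, -104.629307
4. -64.471300, 90.024180
5. 78.047667, 44.153617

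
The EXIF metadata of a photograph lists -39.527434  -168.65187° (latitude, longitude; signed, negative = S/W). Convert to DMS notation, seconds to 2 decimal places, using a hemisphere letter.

39°31′38.76″ S, 168°39′6.73″ W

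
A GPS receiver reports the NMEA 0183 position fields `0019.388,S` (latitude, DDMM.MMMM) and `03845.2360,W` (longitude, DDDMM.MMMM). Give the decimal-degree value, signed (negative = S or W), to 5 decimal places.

-0.32313, -38.75393

φ: split at 2 digits → 00° and 19.388′; 0 + 19.388/60 = 0.323133
S ⇒ negate
Longitude: degrees = first 3 digits = 38, minutes = 45.236; 38 + 45.236/60 = 38.753933
W → negative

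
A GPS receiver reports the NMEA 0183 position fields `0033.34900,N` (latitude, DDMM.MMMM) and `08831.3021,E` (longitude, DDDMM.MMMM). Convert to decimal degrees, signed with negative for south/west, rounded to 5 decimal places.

Lat: split at 2 digits → 00° and 33.349′; 0 + 33.349/60 = 0.555817
N ⇒ keep positive
λ: split at 3 digits → 088° and 31.3021′; 88 + 31.3021/60 = 88.521702
E → positive

0.55582, 88.52170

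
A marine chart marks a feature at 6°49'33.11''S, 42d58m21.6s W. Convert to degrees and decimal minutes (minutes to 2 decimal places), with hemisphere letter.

6° 49.55′ S, 42° 58.36′ W

φ: 49 + 33.11/60 = 49.5518′
Lon: seconds/60 = 0.36000; minutes = 58 + 0.36000 = 58.3600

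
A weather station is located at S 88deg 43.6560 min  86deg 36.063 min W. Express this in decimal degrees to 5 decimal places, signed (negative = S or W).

Lat: 88 + 43.656/60 = 88.727600
S → negative
Lon: 36.063′ = 0.601050°; total 86.601050
W ⇒ negate

-88.72760, -86.60105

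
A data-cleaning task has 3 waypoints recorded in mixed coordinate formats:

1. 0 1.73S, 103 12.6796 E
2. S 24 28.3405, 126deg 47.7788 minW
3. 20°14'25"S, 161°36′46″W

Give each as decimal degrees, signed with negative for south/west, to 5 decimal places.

1. -0.02883, 103.21133
2. -24.47234, -126.79631
3. -20.24028, -161.61278

Point 1:
  φ: 1.73′ = 0.028833°; total 0.028833
  S → negative
  Lon: 12.6796′ = 0.211327°; total 103.211327
  E → positive
Point 2:
  φ: 28.3405′ = 0.472342°; total 24.472342
  S ⇒ negate
  λ: 47.7788′ = 0.796313°; total 126.796313
  W ⇒ negate
Point 3:
  Lat: 20° + 14/60 + 25/3600 = 20 + 0.233333 + 0.006944 = 20.240278
  S ⇒ negate
  λ: 161 + 36/60 + 46/3600 = 161.612778
  W ⇒ negate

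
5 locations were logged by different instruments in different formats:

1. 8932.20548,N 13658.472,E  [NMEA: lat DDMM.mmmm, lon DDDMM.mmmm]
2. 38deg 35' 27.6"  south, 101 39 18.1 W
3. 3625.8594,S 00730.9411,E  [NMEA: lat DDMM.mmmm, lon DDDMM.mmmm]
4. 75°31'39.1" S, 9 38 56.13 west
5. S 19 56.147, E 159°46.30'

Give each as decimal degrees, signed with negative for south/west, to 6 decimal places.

1. 89.536758, 136.974533
2. -38.591000, -101.655028
3. -36.430990, 7.515685
4. -75.527528, -9.648925
5. -19.935783, 159.771667

Point 1:
  φ: split at 2 digits → 89° and 32.20548′; 89 + 32.20548/60 = 89.5367580
  N ⇒ keep positive
  Lon: split at 3 digits → 136° and 58.472′; 136 + 58.472/60 = 136.9745333
  E → positive
Point 2:
  Lat: 38 + 35/60 + 27.6/3600 = 38.5910000
  S ⇒ negate
  Lon: 39′ + 18.1″ = 39.30167′; 101 + 39.30167/60 = 101.6550278
  W → negative
Point 3:
  Lat: split at 2 digits → 36° and 25.8594′; 36 + 25.8594/60 = 36.4309900
  hemisphere S, so the sign is −
  λ: split at 3 digits → 007° and 30.9411′; 7 + 30.9411/60 = 7.5156850
  E ⇒ keep positive
Point 4:
  φ: 31′ + 39.1″ = 31.65167′; 75 + 31.65167/60 = 75.5275278
  S ⇒ negate
  Lon: 9° + 38/60 + 56.13/3600 = 9 + 0.633333 + 0.015592 = 9.6489250
  W → negative
Point 5:
  Latitude: 56.147′ = 0.935783°; total 19.9357833
  S ⇒ negate
  Lon: 46.3′ = 0.771667°; total 159.7716667
  E → positive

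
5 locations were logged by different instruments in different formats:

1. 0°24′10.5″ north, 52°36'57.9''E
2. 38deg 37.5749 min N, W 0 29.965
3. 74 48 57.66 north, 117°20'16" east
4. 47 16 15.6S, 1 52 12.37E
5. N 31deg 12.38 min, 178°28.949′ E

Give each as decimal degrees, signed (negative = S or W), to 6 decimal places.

Point 1:
  Latitude: 0° + 24/60 + 10.5/3600 = 0 + 0.400000 + 0.002917 = 0.4029167
  N ⇒ keep positive
  Lon: 52 + 36/60 + 57.9/3600 = 52.6160833
  E → positive
Point 2:
  Latitude: 37.5749′ = 0.626248°; total 38.6262483
  N ⇒ keep positive
  Longitude: 0 + 29.965/60 = 0.4994167
  hemisphere W, so the sign is −
Point 3:
  φ: 48′ + 57.66″ = 48.96100′; 74 + 48.96100/60 = 74.8160167
  N ⇒ keep positive
  Lon: 117 + 20/60 + 16/3600 = 117.3377778
  E ⇒ keep positive
Point 4:
  Latitude: 47° + 16/60 + 15.6/3600 = 47 + 0.266667 + 0.004333 = 47.2710000
  hemisphere S, so the sign is −
  Lon: 52′ + 12.37″ = 52.20617′; 1 + 52.20617/60 = 1.8701028
  E → positive
Point 5:
  Lat: 12.38′ = 0.206333°; total 31.2063333
  N → positive
  Longitude: 178 + 28.949/60 = 178.4824833
  E → positive

1. 0.402917, 52.616083
2. 38.626248, -0.499417
3. 74.816017, 117.337778
4. -47.271000, 1.870103
5. 31.206333, 178.482483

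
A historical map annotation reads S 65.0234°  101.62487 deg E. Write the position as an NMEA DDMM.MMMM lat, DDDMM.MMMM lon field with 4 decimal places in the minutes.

6501.4040,S / 10137.4922,E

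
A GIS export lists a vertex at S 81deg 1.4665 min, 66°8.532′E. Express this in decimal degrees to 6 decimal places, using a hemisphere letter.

φ: 81 + 1.4665/60 = 81.0244417
Longitude: 8.532′ = 0.142200°; total 66.1422000

81.024442° S, 66.142200° E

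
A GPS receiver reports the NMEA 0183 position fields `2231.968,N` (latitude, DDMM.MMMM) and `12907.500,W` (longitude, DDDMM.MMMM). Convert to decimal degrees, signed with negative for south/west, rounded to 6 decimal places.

22.532800, -129.125000

Lat: degrees = first 2 digits = 22, minutes = 31.968; 22 + 31.968/60 = 22.5328000
N ⇒ keep positive
Longitude: degrees = first 3 digits = 129, minutes = 7.5; 129 + 7.5/60 = 129.1250000
W ⇒ negate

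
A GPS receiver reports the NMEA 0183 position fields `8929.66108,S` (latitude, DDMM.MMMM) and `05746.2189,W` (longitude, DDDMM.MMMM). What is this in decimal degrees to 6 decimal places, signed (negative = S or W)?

Lat: degrees = first 2 digits = 89, minutes = 29.66108; 89 + 29.66108/60 = 89.4943513
S → negative
λ: split at 3 digits → 057° and 46.2189′; 57 + 46.2189/60 = 57.7703150
W → negative

-89.494351, -57.770315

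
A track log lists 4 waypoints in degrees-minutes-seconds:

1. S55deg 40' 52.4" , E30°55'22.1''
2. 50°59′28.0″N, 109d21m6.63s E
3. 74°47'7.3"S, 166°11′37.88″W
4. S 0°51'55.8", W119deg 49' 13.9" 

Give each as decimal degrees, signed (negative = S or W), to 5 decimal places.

1. -55.68122, 30.92281
2. 50.99111, 109.35184
3. -74.78536, -166.19386
4. -0.86550, -119.82053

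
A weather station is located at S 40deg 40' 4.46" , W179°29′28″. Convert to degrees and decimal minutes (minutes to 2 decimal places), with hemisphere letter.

40° 40.07′ S, 179° 29.47′ W

Latitude: seconds/60 = 0.07433; minutes = 40 + 0.07433 = 40.0743
Longitude: seconds/60 = 0.46667; minutes = 29 + 0.46667 = 29.4667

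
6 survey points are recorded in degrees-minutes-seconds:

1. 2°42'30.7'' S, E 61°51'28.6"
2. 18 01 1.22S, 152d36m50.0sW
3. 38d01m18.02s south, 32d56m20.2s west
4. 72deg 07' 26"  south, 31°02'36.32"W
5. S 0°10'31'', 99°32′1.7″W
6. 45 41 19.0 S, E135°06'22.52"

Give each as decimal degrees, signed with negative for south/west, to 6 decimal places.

Point 1:
  Latitude: 42′ + 30.7″ = 42.51167′; 2 + 42.51167/60 = 2.7085278
  S ⇒ negate
  λ: 51′ + 28.6″ = 51.47667′; 61 + 51.47667/60 = 61.8579444
  E ⇒ keep positive
Point 2:
  Lat: 18 + 1/60 + 1.22/3600 = 18.0170056
  hemisphere S, so the sign is −
  Lon: 152 + 36/60 + 50/3600 = 152.6138889
  W → negative
Point 3:
  Latitude: 38 + 1/60 + 18.02/3600 = 38.0216722
  S ⇒ negate
  Longitude: 32 + 56/60 + 20.2/3600 = 32.9389444
  W → negative
Point 4:
  φ: 72 + 7/60 + 26/3600 = 72.1238889
  hemisphere S, so the sign is −
  λ: 31° + 2/60 + 36.32/3600 = 31 + 0.033333 + 0.010089 = 31.0434222
  W → negative
Point 5:
  Latitude: 0° + 10/60 + 31/3600 = 0 + 0.166667 + 0.008611 = 0.1752778
  hemisphere S, so the sign is −
  Lon: 99 + 32/60 + 1.7/3600 = 99.5338056
  hemisphere W, so the sign is −
Point 6:
  Lat: 45° + 41/60 + 19/3600 = 45 + 0.683333 + 0.005278 = 45.6886111
  S → negative
  Lon: 135 + 6/60 + 22.52/3600 = 135.1062556
  E ⇒ keep positive

1. -2.708528, 61.857944
2. -18.017006, -152.613889
3. -38.021672, -32.938944
4. -72.123889, -31.043422
5. -0.175278, -99.533806
6. -45.688611, 135.106256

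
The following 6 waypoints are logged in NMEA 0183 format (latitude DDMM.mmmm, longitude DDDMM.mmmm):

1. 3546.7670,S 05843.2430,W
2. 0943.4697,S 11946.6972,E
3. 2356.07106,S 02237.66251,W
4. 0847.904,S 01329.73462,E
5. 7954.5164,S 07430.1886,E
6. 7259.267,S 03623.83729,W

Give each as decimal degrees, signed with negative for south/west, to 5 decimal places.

1. -35.77945, -58.72072
2. -9.72450, 119.77829
3. -23.93452, -22.62771
4. -8.79840, 13.49558
5. -79.90861, 74.50314
6. -72.98778, -36.39729

Point 1:
  φ: degrees = first 2 digits = 35, minutes = 46.767; 35 + 46.767/60 = 35.779450
  hemisphere S, so the sign is −
  Longitude: split at 3 digits → 058° and 43.243′; 58 + 43.243/60 = 58.720717
  W ⇒ negate
Point 2:
  Lat: degrees = first 2 digits = 9, minutes = 43.4697; 9 + 43.4697/60 = 9.724495
  hemisphere S, so the sign is −
  Lon: degrees = first 3 digits = 119, minutes = 46.6972; 119 + 46.6972/60 = 119.778287
  E → positive
Point 3:
  φ: split at 2 digits → 23° and 56.07106′; 23 + 56.07106/60 = 23.934518
  hemisphere S, so the sign is −
  λ: degrees = first 3 digits = 22, minutes = 37.66251; 22 + 37.66251/60 = 22.627709
  W → negative
Point 4:
  Lat: degrees = first 2 digits = 8, minutes = 47.904; 8 + 47.904/60 = 8.798400
  S → negative
  Longitude: split at 3 digits → 013° and 29.73462′; 13 + 29.73462/60 = 13.495577
  E → positive
Point 5:
  φ: split at 2 digits → 79° and 54.5164′; 79 + 54.5164/60 = 79.908607
  hemisphere S, so the sign is −
  λ: degrees = first 3 digits = 74, minutes = 30.1886; 74 + 30.1886/60 = 74.503143
  E ⇒ keep positive
Point 6:
  Latitude: split at 2 digits → 72° and 59.267′; 72 + 59.267/60 = 72.987783
  S → negative
  Lon: split at 3 digits → 036° and 23.83729′; 36 + 23.83729/60 = 36.397288
  W → negative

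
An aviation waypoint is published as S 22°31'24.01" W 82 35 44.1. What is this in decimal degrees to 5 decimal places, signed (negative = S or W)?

φ: 22° + 31/60 + 24.01/3600 = 22 + 0.516667 + 0.006669 = 22.523336
S ⇒ negate
Longitude: 82 + 35/60 + 44.1/3600 = 82.595583
hemisphere W, so the sign is −

-22.52334, -82.59558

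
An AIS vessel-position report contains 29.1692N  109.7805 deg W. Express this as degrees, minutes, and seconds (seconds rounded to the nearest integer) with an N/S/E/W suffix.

29°10′9″ N, 109°46′50″ W

Lat: 0.169200 × 60 = 10.15200′ → 10′, remainder × 60 = 9.12″
λ: 0.780500° → 46.83000′; 0.83000 × 60 = 49.80″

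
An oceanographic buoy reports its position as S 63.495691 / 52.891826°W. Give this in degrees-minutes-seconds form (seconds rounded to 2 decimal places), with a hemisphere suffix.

63°29′44.49″ S, 52°53′30.57″ W

Lat: 0.495691 × 60 = 29.74146′ → 29′, remainder × 60 = 44.4876″
λ: 0.891826° → 53.50956′; 0.50956 × 60 = 30.5736″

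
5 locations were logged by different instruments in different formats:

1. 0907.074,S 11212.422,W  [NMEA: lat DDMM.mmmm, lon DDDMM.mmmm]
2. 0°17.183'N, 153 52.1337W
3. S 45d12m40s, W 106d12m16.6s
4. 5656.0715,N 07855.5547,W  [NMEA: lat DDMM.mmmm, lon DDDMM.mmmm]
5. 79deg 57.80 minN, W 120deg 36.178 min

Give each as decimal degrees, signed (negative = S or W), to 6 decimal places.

1. -9.117900, -112.207033
2. 0.286383, -153.868895
3. -45.211111, -106.204611
4. 56.934525, -78.925912
5. 79.963333, -120.602967

Point 1:
  Latitude: degrees = first 2 digits = 9, minutes = 7.074; 9 + 7.074/60 = 9.1179000
  hemisphere S, so the sign is −
  λ: degrees = first 3 digits = 112, minutes = 12.422; 112 + 12.422/60 = 112.2070333
  W ⇒ negate
Point 2:
  Lat: 0 + 17.183/60 = 0.2863833
  N ⇒ keep positive
  λ: 153 + 52.1337/60 = 153.8688950
  hemisphere W, so the sign is −
Point 3:
  Latitude: 12′ + 40″ = 12.66667′; 45 + 12.66667/60 = 45.2111111
  S ⇒ negate
  λ: 106° + 12/60 + 16.6/3600 = 106 + 0.200000 + 0.004611 = 106.2046111
  hemisphere W, so the sign is −
Point 4:
  Lat: degrees = first 2 digits = 56, minutes = 56.0715; 56 + 56.0715/60 = 56.9345250
  N ⇒ keep positive
  λ: split at 3 digits → 078° and 55.5547′; 78 + 55.5547/60 = 78.9259117
  hemisphere W, so the sign is −
Point 5:
  φ: 79 + 57.8/60 = 79.9633333
  N ⇒ keep positive
  Lon: 120 + 36.178/60 = 120.6029667
  hemisphere W, so the sign is −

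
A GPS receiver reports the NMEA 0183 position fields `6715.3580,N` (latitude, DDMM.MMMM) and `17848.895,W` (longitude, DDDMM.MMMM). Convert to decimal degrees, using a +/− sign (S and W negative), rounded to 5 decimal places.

Lat: degrees = first 2 digits = 67, minutes = 15.358; 67 + 15.358/60 = 67.255967
N ⇒ keep positive
Longitude: split at 3 digits → 178° and 48.895′; 178 + 48.895/60 = 178.814917
W ⇒ negate

67.25597, -178.81492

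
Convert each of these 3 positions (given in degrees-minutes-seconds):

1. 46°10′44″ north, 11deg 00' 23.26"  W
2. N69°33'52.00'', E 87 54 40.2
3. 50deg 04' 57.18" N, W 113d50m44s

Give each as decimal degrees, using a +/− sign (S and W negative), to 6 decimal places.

1. 46.178889, -11.006461
2. 69.564444, 87.911167
3. 50.082550, -113.845556

Point 1:
  Latitude: 46 + 10/60 + 44/3600 = 46.1788889
  N → positive
  λ: 0′ + 23.26″ = 0.38767′; 11 + 0.38767/60 = 11.0064611
  W ⇒ negate
Point 2:
  φ: 33′ + 52″ = 33.86667′; 69 + 33.86667/60 = 69.5644444
  N → positive
  Longitude: 87° + 54/60 + 40.2/3600 = 87 + 0.900000 + 0.011167 = 87.9111667
  E → positive
Point 3:
  Latitude: 4′ + 57.18″ = 4.95300′; 50 + 4.95300/60 = 50.0825500
  N ⇒ keep positive
  Lon: 113 + 50/60 + 44/3600 = 113.8455556
  W ⇒ negate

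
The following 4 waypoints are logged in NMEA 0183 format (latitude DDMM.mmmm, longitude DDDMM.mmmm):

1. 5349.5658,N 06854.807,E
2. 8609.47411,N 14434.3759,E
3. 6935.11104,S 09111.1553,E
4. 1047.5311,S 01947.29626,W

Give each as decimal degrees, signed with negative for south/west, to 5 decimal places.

1. 53.82610, 68.91345
2. 86.15790, 144.57293
3. -69.58518, 91.18592
4. -10.79219, -19.78827

Point 1:
  Latitude: degrees = first 2 digits = 53, minutes = 49.5658; 53 + 49.5658/60 = 53.826097
  N → positive
  Lon: degrees = first 3 digits = 68, minutes = 54.807; 68 + 54.807/60 = 68.913450
  E → positive
Point 2:
  Latitude: degrees = first 2 digits = 86, minutes = 9.47411; 86 + 9.47411/60 = 86.157902
  N → positive
  Longitude: degrees = first 3 digits = 144, minutes = 34.3759; 144 + 34.3759/60 = 144.572932
  E → positive
Point 3:
  φ: split at 2 digits → 69° and 35.11104′; 69 + 35.11104/60 = 69.585184
  S ⇒ negate
  Lon: split at 3 digits → 091° and 11.1553′; 91 + 11.1553/60 = 91.185922
  E ⇒ keep positive
Point 4:
  Latitude: split at 2 digits → 10° and 47.5311′; 10 + 47.5311/60 = 10.792185
  hemisphere S, so the sign is −
  Longitude: split at 3 digits → 019° and 47.29626′; 19 + 47.29626/60 = 19.788271
  W → negative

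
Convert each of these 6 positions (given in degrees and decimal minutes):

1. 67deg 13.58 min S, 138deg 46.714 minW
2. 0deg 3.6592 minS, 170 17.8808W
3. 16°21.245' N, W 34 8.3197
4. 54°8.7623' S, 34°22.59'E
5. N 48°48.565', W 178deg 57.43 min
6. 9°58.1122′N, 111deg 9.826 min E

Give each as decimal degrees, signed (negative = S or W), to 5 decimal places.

Point 1:
  φ: 13.58′ = 0.226333°; total 67.226333
  hemisphere S, so the sign is −
  Lon: 138 + 46.714/60 = 138.778567
  hemisphere W, so the sign is −
Point 2:
  Latitude: 3.6592′ = 0.060987°; total 0.060987
  S → negative
  Lon: 17.8808′ = 0.298013°; total 170.298013
  hemisphere W, so the sign is −
Point 3:
  φ: 21.245′ = 0.354083°; total 16.354083
  N ⇒ keep positive
  λ: 8.3197′ = 0.138662°; total 34.138662
  W → negative
Point 4:
  φ: 8.7623′ = 0.146038°; total 54.146038
  S ⇒ negate
  Longitude: 34 + 22.59/60 = 34.376500
  E → positive
Point 5:
  Latitude: 48.565′ = 0.809417°; total 48.809417
  N ⇒ keep positive
  λ: 178 + 57.43/60 = 178.957167
  W ⇒ negate
Point 6:
  φ: 9 + 58.1122/60 = 9.968537
  N ⇒ keep positive
  λ: 9.826′ = 0.163767°; total 111.163767
  E ⇒ keep positive

1. -67.22633, -138.77857
2. -0.06099, -170.29801
3. 16.35408, -34.13866
4. -54.14604, 34.37650
5. 48.80942, -178.95717
6. 9.96854, 111.16377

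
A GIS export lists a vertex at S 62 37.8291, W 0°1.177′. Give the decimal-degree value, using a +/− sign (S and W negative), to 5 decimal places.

Lat: 37.8291′ = 0.630485°; total 62.630485
S ⇒ negate
λ: 0 + 1.177/60 = 0.019617
hemisphere W, so the sign is −

-62.63049, -0.01962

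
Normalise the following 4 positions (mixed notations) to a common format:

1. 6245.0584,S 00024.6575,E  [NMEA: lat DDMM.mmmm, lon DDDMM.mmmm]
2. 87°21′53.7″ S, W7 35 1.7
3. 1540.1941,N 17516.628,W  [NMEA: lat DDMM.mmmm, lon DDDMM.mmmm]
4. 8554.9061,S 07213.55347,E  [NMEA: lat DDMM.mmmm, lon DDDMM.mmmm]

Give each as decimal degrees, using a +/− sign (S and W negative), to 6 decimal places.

Point 1:
  Lat: split at 2 digits → 62° and 45.0584′; 62 + 45.0584/60 = 62.7509733
  hemisphere S, so the sign is −
  Longitude: split at 3 digits → 000° and 24.6575′; 0 + 24.6575/60 = 0.4109583
  E ⇒ keep positive
Point 2:
  Latitude: 87° + 21/60 + 53.7/3600 = 87 + 0.350000 + 0.014917 = 87.3649167
  S → negative
  Longitude: 7 + 35/60 + 1.7/3600 = 7.5838056
  hemisphere W, so the sign is −
Point 3:
  Lat: degrees = first 2 digits = 15, minutes = 40.1941; 15 + 40.1941/60 = 15.6699017
  N → positive
  Longitude: split at 3 digits → 175° and 16.628′; 175 + 16.628/60 = 175.2771333
  hemisphere W, so the sign is −
Point 4:
  Latitude: split at 2 digits → 85° and 54.9061′; 85 + 54.9061/60 = 85.9151017
  hemisphere S, so the sign is −
  λ: split at 3 digits → 072° and 13.55347′; 72 + 13.55347/60 = 72.2258912
  E → positive

1. -62.750973, 0.410958
2. -87.364917, -7.583806
3. 15.669902, -175.277133
4. -85.915102, 72.225891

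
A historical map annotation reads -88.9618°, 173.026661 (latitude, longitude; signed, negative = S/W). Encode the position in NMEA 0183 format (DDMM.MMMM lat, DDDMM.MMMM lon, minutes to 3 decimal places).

Latitude is negative → S; |value| = 88.961800
φ: 88° + 0.961800 × 60 = 88° 57.70800′
λ: minutes = (173.026661 − 173) × 60 = 1.59966

8857.708,S / 17301.600,E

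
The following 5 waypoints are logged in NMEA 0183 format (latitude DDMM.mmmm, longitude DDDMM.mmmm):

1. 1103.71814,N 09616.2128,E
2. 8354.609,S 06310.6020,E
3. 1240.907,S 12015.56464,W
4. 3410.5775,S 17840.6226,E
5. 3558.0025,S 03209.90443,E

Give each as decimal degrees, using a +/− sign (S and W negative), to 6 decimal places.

Point 1:
  Latitude: degrees = first 2 digits = 11, minutes = 3.71814; 11 + 3.71814/60 = 11.0619690
  N → positive
  Lon: split at 3 digits → 096° and 16.2128′; 96 + 16.2128/60 = 96.2702133
  E → positive
Point 2:
  φ: degrees = first 2 digits = 83, minutes = 54.609; 83 + 54.609/60 = 83.9101500
  hemisphere S, so the sign is −
  Longitude: degrees = first 3 digits = 63, minutes = 10.602; 63 + 10.602/60 = 63.1767000
  E → positive
Point 3:
  φ: degrees = first 2 digits = 12, minutes = 40.907; 12 + 40.907/60 = 12.6817833
  S ⇒ negate
  Lon: degrees = first 3 digits = 120, minutes = 15.56464; 120 + 15.56464/60 = 120.2594107
  W → negative
Point 4:
  Latitude: degrees = first 2 digits = 34, minutes = 10.5775; 34 + 10.5775/60 = 34.1762917
  S ⇒ negate
  λ: degrees = first 3 digits = 178, minutes = 40.6226; 178 + 40.6226/60 = 178.6770433
  E → positive
Point 5:
  Lat: split at 2 digits → 35° and 58.0025′; 35 + 58.0025/60 = 35.9667083
  hemisphere S, so the sign is −
  λ: split at 3 digits → 032° and 9.90443′; 32 + 9.90443/60 = 32.1650738
  E ⇒ keep positive

1. 11.061969, 96.270213
2. -83.910150, 63.176700
3. -12.681783, -120.259411
4. -34.176292, 178.677043
5. -35.966708, 32.165074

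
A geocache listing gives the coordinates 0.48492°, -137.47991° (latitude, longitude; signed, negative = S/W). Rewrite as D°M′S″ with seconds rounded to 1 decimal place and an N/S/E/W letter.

φ: whole degrees 0; 29.09520′ → 29′ and 5.712″
Longitude is negative → W; |value| = 137.479910
λ: whole degrees 137; 28.79460′ → 28′ and 47.676″

0°29′5.7″ N, 137°28′47.7″ W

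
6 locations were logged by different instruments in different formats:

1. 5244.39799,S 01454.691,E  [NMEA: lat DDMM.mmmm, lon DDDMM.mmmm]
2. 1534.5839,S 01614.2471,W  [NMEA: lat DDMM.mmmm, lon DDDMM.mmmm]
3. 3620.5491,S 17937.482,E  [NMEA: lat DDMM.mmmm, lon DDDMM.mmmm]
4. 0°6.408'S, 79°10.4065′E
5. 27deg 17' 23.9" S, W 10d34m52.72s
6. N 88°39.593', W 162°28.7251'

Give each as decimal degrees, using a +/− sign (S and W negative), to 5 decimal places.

Point 1:
  Lat: split at 2 digits → 52° and 44.39799′; 52 + 44.39799/60 = 52.739967
  hemisphere S, so the sign is −
  Longitude: split at 3 digits → 014° and 54.691′; 14 + 54.691/60 = 14.911517
  E → positive
Point 2:
  φ: degrees = first 2 digits = 15, minutes = 34.5839; 15 + 34.5839/60 = 15.576398
  hemisphere S, so the sign is −
  Longitude: split at 3 digits → 016° and 14.2471′; 16 + 14.2471/60 = 16.237452
  hemisphere W, so the sign is −
Point 3:
  φ: degrees = first 2 digits = 36, minutes = 20.5491; 36 + 20.5491/60 = 36.342485
  S ⇒ negate
  Longitude: degrees = first 3 digits = 179, minutes = 37.482; 179 + 37.482/60 = 179.624700
  E → positive
Point 4:
  φ: 6.408′ = 0.106800°; total 0.106800
  S ⇒ negate
  Lon: 79 + 10.4065/60 = 79.173442
  E ⇒ keep positive
Point 5:
  Latitude: 27 + 17/60 + 23.9/3600 = 27.289972
  S → negative
  Lon: 10° + 34/60 + 52.72/3600 = 10 + 0.566667 + 0.014644 = 10.581311
  hemisphere W, so the sign is −
Point 6:
  Lat: 39.593′ = 0.659883°; total 88.659883
  N → positive
  Longitude: 162 + 28.7251/60 = 162.478752
  hemisphere W, so the sign is −

1. -52.73997, 14.91152
2. -15.57640, -16.23745
3. -36.34249, 179.62470
4. -0.10680, 79.17344
5. -27.28997, -10.58131
6. 88.65988, -162.47875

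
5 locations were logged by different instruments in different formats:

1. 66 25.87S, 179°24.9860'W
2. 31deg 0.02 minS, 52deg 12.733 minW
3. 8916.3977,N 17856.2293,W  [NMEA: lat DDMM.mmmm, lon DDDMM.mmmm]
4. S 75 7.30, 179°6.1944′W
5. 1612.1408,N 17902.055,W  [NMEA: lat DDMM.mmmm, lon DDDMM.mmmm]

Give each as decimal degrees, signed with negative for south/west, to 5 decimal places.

Point 1:
  Latitude: 25.87′ = 0.431167°; total 66.431167
  S → negative
  λ: 179 + 24.986/60 = 179.416433
  hemisphere W, so the sign is −
Point 2:
  φ: 31 + 0.02/60 = 31.000333
  hemisphere S, so the sign is −
  λ: 52 + 12.733/60 = 52.212217
  W → negative
Point 3:
  Lat: split at 2 digits → 89° and 16.3977′; 89 + 16.3977/60 = 89.273295
  N ⇒ keep positive
  λ: degrees = first 3 digits = 178, minutes = 56.2293; 178 + 56.2293/60 = 178.937155
  W → negative
Point 4:
  Lat: 75 + 7.3/60 = 75.121667
  S ⇒ negate
  Longitude: 179 + 6.1944/60 = 179.103240
  W ⇒ negate
Point 5:
  Lat: degrees = first 2 digits = 16, minutes = 12.1408; 16 + 12.1408/60 = 16.202347
  N → positive
  λ: degrees = first 3 digits = 179, minutes = 2.055; 179 + 2.055/60 = 179.034250
  W ⇒ negate

1. -66.43117, -179.41643
2. -31.00033, -52.21222
3. 89.27330, -178.93716
4. -75.12167, -179.10324
5. 16.20235, -179.03425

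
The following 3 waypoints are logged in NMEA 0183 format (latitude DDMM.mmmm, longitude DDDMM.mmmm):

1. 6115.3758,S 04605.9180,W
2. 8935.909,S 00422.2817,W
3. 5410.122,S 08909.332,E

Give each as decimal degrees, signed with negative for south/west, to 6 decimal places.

Point 1:
  Latitude: split at 2 digits → 61° and 15.3758′; 61 + 15.3758/60 = 61.2562633
  hemisphere S, so the sign is −
  Longitude: degrees = first 3 digits = 46, minutes = 5.918; 46 + 5.918/60 = 46.0986333
  W → negative
Point 2:
  Latitude: degrees = first 2 digits = 89, minutes = 35.909; 89 + 35.909/60 = 89.5984833
  S ⇒ negate
  λ: degrees = first 3 digits = 4, minutes = 22.2817; 4 + 22.2817/60 = 4.3713617
  hemisphere W, so the sign is −
Point 3:
  Lat: degrees = first 2 digits = 54, minutes = 10.122; 54 + 10.122/60 = 54.1687000
  S ⇒ negate
  Longitude: degrees = first 3 digits = 89, minutes = 9.332; 89 + 9.332/60 = 89.1555333
  E ⇒ keep positive

1. -61.256263, -46.098633
2. -89.598483, -4.371362
3. -54.168700, 89.155533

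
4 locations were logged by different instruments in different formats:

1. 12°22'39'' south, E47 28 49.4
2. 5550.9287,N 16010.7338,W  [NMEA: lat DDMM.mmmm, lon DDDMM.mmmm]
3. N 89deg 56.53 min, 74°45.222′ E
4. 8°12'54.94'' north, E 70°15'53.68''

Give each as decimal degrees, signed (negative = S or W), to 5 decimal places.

1. -12.37750, 47.48039
2. 55.84881, -160.17890
3. 89.94217, 74.75370
4. 8.21526, 70.26491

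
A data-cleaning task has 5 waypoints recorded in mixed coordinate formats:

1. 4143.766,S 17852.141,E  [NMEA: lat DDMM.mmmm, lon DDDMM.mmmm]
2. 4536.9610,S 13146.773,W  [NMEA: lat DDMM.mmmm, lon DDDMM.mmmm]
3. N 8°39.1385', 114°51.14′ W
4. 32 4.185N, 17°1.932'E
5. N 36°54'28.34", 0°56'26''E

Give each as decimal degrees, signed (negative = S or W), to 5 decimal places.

Point 1:
  Lat: degrees = first 2 digits = 41, minutes = 43.766; 41 + 43.766/60 = 41.729433
  S → negative
  λ: split at 3 digits → 178° and 52.141′; 178 + 52.141/60 = 178.869017
  E → positive
Point 2:
  Lat: split at 2 digits → 45° and 36.961′; 45 + 36.961/60 = 45.616017
  S ⇒ negate
  Longitude: split at 3 digits → 131° and 46.773′; 131 + 46.773/60 = 131.779550
  W ⇒ negate
Point 3:
  Lat: 8 + 39.1385/60 = 8.652308
  N ⇒ keep positive
  Lon: 114 + 51.14/60 = 114.852333
  hemisphere W, so the sign is −
Point 4:
  Lat: 32 + 4.185/60 = 32.069750
  N → positive
  Lon: 17 + 1.932/60 = 17.032200
  E → positive
Point 5:
  φ: 54′ + 28.34″ = 54.47233′; 36 + 54.47233/60 = 36.907872
  N ⇒ keep positive
  Longitude: 0° + 56/60 + 26/3600 = 0 + 0.933333 + 0.007222 = 0.940556
  E ⇒ keep positive

1. -41.72943, 178.86902
2. -45.61602, -131.77955
3. 8.65231, -114.85233
4. 32.06975, 17.03220
5. 36.90787, 0.94056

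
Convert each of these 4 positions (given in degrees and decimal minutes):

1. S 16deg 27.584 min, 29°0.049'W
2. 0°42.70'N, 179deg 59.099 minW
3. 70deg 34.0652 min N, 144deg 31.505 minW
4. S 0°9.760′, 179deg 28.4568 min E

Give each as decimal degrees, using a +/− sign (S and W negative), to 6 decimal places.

1. -16.459733, -29.000817
2. 0.711667, -179.984983
3. 70.567753, -144.525083
4. -0.162667, 179.474280

Point 1:
  φ: 27.584′ = 0.459733°; total 16.4597333
  S → negative
  λ: 0.049′ = 0.000817°; total 29.0008167
  W → negative
Point 2:
  φ: 0 + 42.7/60 = 0.7116667
  N ⇒ keep positive
  Lon: 179 + 59.099/60 = 179.9849833
  W ⇒ negate
Point 3:
  Latitude: 70 + 34.0652/60 = 70.5677533
  N → positive
  Lon: 144 + 31.505/60 = 144.5250833
  W ⇒ negate
Point 4:
  φ: 9.76′ = 0.162667°; total 0.1626667
  hemisphere S, so the sign is −
  Longitude: 28.4568′ = 0.474280°; total 179.4742800
  E ⇒ keep positive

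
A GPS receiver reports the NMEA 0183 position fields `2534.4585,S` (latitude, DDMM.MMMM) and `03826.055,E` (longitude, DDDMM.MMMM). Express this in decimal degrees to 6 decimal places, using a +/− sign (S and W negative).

φ: split at 2 digits → 25° and 34.4585′; 25 + 34.4585/60 = 25.5743083
S → negative
Longitude: degrees = first 3 digits = 38, minutes = 26.055; 38 + 26.055/60 = 38.4342500
E ⇒ keep positive

-25.574308, 38.434250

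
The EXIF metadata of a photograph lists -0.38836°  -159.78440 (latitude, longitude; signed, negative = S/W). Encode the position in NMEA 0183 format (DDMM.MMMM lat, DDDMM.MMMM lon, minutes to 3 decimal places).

0023.302,S / 15947.064,W

Latitude is negative → S; |value| = 0.388360
Lat: 0° + 0.388360 × 60 = 0° 23.30160′
Longitude is negative → W; |value| = 159.784400
Lon: minutes = (159.784400 − 159) × 60 = 47.06400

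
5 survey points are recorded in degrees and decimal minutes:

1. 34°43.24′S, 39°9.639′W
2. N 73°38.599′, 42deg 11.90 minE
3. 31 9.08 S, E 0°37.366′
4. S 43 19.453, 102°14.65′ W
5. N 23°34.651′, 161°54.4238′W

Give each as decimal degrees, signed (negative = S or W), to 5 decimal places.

1. -34.72067, -39.16065
2. 73.64332, 42.19833
3. -31.15133, 0.62277
4. -43.32422, -102.24417
5. 23.57752, -161.90706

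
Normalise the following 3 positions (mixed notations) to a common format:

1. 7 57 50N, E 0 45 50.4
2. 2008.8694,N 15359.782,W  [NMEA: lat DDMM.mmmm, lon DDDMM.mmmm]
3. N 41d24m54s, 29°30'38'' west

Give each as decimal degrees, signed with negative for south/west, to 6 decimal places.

1. 7.963889, 0.764000
2. 20.147823, -153.996367
3. 41.415000, -29.510556

Point 1:
  Lat: 7° + 57/60 + 50/3600 = 7 + 0.950000 + 0.013889 = 7.9638889
  N ⇒ keep positive
  λ: 45′ + 50.4″ = 45.84000′; 0 + 45.84000/60 = 0.7640000
  E ⇒ keep positive
Point 2:
  Lat: degrees = first 2 digits = 20, minutes = 8.8694; 20 + 8.8694/60 = 20.1478233
  N ⇒ keep positive
  Longitude: split at 3 digits → 153° and 59.782′; 153 + 59.782/60 = 153.9963667
  W → negative
Point 3:
  Lat: 41° + 24/60 + 54/3600 = 41 + 0.400000 + 0.015000 = 41.4150000
  N → positive
  λ: 29° + 30/60 + 38/3600 = 29 + 0.500000 + 0.010556 = 29.5105556
  hemisphere W, so the sign is −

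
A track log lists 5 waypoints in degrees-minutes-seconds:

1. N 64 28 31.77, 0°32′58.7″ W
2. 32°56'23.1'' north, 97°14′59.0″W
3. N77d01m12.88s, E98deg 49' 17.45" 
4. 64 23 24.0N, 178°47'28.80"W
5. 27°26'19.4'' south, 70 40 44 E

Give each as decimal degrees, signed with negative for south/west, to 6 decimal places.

1. 64.475492, -0.549639
2. 32.939750, -97.249722
3. 77.020244, 98.821514
4. 64.390000, -178.791333
5. -27.438722, 70.678889

Point 1:
  Lat: 64 + 28/60 + 31.77/3600 = 64.4754917
  N → positive
  λ: 0 + 32/60 + 58.7/3600 = 0.5496389
  hemisphere W, so the sign is −
Point 2:
  φ: 56′ + 23.1″ = 56.38500′; 32 + 56.38500/60 = 32.9397500
  N → positive
  λ: 14′ + 59″ = 14.98333′; 97 + 14.98333/60 = 97.2497222
  W → negative
Point 3:
  Latitude: 77 + 1/60 + 12.88/3600 = 77.0202444
  N ⇒ keep positive
  λ: 98 + 49/60 + 17.45/3600 = 98.8215139
  E → positive
Point 4:
  Latitude: 64 + 23/60 + 24/3600 = 64.3900000
  N ⇒ keep positive
  Longitude: 178° + 47/60 + 28.8/3600 = 178 + 0.783333 + 0.008000 = 178.7913333
  W ⇒ negate
Point 5:
  Latitude: 27° + 26/60 + 19.4/3600 = 27 + 0.433333 + 0.005389 = 27.4387222
  S ⇒ negate
  λ: 70 + 40/60 + 44/3600 = 70.6788889
  E ⇒ keep positive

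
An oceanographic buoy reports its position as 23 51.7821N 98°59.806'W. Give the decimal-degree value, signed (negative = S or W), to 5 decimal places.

23.86304, -98.99677

φ: 23 + 51.7821/60 = 23.863035
N → positive
Lon: 59.806′ = 0.996767°; total 98.996767
W ⇒ negate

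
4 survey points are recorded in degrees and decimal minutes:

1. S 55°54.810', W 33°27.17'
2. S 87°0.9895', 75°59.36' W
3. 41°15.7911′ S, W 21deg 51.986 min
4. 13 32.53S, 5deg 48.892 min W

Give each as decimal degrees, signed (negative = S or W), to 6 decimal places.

Point 1:
  Lat: 54.81′ = 0.913500°; total 55.9135000
  hemisphere S, so the sign is −
  Longitude: 27.17′ = 0.452833°; total 33.4528333
  hemisphere W, so the sign is −
Point 2:
  φ: 0.9895′ = 0.016492°; total 87.0164917
  S → negative
  Lon: 59.36′ = 0.989333°; total 75.9893333
  hemisphere W, so the sign is −
Point 3:
  φ: 41 + 15.7911/60 = 41.2631850
  S → negative
  Longitude: 21 + 51.986/60 = 21.8664333
  hemisphere W, so the sign is −
Point 4:
  Lat: 13 + 32.53/60 = 13.5421667
  S ⇒ negate
  λ: 5 + 48.892/60 = 5.8148667
  W → negative

1. -55.913500, -33.452833
2. -87.016492, -75.989333
3. -41.263185, -21.866433
4. -13.542167, -5.814867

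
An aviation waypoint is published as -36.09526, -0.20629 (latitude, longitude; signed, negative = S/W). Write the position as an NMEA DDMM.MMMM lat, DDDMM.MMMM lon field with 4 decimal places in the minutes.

3605.7156,S / 00012.3774,W

Latitude is negative → S; |value| = 36.095260
Latitude: minutes = (36.095260 − 36) × 60 = 5.715600
Longitude is negative → W; |value| = 0.206290
Longitude: 0° + 0.206290 × 60 = 0° 12.377400′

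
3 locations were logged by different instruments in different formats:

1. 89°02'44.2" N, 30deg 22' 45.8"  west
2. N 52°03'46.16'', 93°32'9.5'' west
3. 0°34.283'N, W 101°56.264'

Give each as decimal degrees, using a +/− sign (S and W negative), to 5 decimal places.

1. 89.04561, -30.37939
2. 52.06282, -93.53597
3. 0.57138, -101.93773

Point 1:
  φ: 89° + 2/60 + 44.2/3600 = 89 + 0.033333 + 0.012278 = 89.045611
  N ⇒ keep positive
  Longitude: 30° + 22/60 + 45.8/3600 = 30 + 0.366667 + 0.012722 = 30.379389
  hemisphere W, so the sign is −
Point 2:
  Lat: 52 + 3/60 + 46.16/3600 = 52.062822
  N → positive
  Lon: 93 + 32/60 + 9.5/3600 = 93.535972
  hemisphere W, so the sign is −
Point 3:
  φ: 0 + 34.283/60 = 0.571383
  N ⇒ keep positive
  Lon: 101 + 56.264/60 = 101.937733
  hemisphere W, so the sign is −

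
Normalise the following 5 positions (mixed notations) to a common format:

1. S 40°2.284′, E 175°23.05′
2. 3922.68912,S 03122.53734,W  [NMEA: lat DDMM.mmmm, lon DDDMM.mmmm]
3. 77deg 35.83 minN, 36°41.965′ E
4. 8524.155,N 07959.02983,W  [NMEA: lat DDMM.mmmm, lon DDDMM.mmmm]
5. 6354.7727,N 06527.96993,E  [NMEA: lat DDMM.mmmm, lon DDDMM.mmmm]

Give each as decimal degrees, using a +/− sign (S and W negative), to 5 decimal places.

Point 1:
  Lat: 40 + 2.284/60 = 40.038067
  S ⇒ negate
  Longitude: 175 + 23.05/60 = 175.384167
  E ⇒ keep positive
Point 2:
  φ: split at 2 digits → 39° and 22.68912′; 39 + 22.68912/60 = 39.378152
  hemisphere S, so the sign is −
  Lon: split at 3 digits → 031° and 22.53734′; 31 + 22.53734/60 = 31.375622
  W ⇒ negate
Point 3:
  Lat: 77 + 35.83/60 = 77.597167
  N ⇒ keep positive
  Lon: 36 + 41.965/60 = 36.699417
  E → positive
Point 4:
  Latitude: split at 2 digits → 85° and 24.155′; 85 + 24.155/60 = 85.402583
  N ⇒ keep positive
  Longitude: degrees = first 3 digits = 79, minutes = 59.02983; 79 + 59.02983/60 = 79.983831
  hemisphere W, so the sign is −
Point 5:
  Lat: split at 2 digits → 63° and 54.7727′; 63 + 54.7727/60 = 63.912878
  N → positive
  λ: split at 3 digits → 065° and 27.96993′; 65 + 27.96993/60 = 65.466166
  E ⇒ keep positive

1. -40.03807, 175.38417
2. -39.37815, -31.37562
3. 77.59717, 36.69942
4. 85.40258, -79.98383
5. 63.91288, 65.46617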